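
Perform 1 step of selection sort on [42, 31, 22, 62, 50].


Initial: [42, 31, 22, 62, 50]
Step 1: min=22 at 2
  Swap: [22, 31, 42, 62, 50]

After 1 step: [22, 31, 42, 62, 50]


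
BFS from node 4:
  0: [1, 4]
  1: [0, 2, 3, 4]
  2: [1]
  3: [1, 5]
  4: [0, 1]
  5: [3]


Visit 4, enqueue [0, 1]
Visit 0, enqueue []
Visit 1, enqueue [2, 3]
Visit 2, enqueue []
Visit 3, enqueue [5]
Visit 5, enqueue []

BFS order: [4, 0, 1, 2, 3, 5]


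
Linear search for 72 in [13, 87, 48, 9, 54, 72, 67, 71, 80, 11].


i=0: 13!=72
i=1: 87!=72
i=2: 48!=72
i=3: 9!=72
i=4: 54!=72
i=5: 72==72 found!

Found at 5, 6 comps


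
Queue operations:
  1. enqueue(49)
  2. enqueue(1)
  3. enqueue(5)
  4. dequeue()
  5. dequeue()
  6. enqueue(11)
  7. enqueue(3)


enqueue(49) -> [49]
enqueue(1) -> [49, 1]
enqueue(5) -> [49, 1, 5]
dequeue()->49, [1, 5]
dequeue()->1, [5]
enqueue(11) -> [5, 11]
enqueue(3) -> [5, 11, 3]

Final queue: [5, 11, 3]


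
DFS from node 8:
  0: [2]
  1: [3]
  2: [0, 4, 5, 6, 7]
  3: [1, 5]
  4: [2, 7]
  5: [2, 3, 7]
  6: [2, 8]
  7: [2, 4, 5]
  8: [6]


Visit 8, push [6]
Visit 6, push [2]
Visit 2, push [7, 5, 4, 0]
Visit 0, push []
Visit 4, push [7]
Visit 7, push [5]
Visit 5, push [3]
Visit 3, push [1]
Visit 1, push []

DFS order: [8, 6, 2, 0, 4, 7, 5, 3, 1]


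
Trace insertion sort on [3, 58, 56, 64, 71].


Initial: [3, 58, 56, 64, 71]
Insert 58: [3, 58, 56, 64, 71]
Insert 56: [3, 56, 58, 64, 71]
Insert 64: [3, 56, 58, 64, 71]
Insert 71: [3, 56, 58, 64, 71]

Sorted: [3, 56, 58, 64, 71]


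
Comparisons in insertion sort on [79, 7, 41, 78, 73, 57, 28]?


Algorithm: insertion sort
Input: [79, 7, 41, 78, 73, 57, 28]
Sorted: [7, 28, 41, 57, 73, 78, 79]

18


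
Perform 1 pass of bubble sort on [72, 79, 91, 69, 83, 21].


Initial: [72, 79, 91, 69, 83, 21]
Pass 1: [72, 79, 69, 83, 21, 91] (3 swaps)

After 1 pass: [72, 79, 69, 83, 21, 91]


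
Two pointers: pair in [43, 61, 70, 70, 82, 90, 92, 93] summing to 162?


lo=0(43)+hi=7(93)=136
lo=1(61)+hi=7(93)=154
lo=2(70)+hi=7(93)=163
lo=2(70)+hi=6(92)=162

Yes: 70+92=162


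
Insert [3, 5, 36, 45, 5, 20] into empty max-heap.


Insert 3: [3]
Insert 5: [5, 3]
Insert 36: [36, 3, 5]
Insert 45: [45, 36, 5, 3]
Insert 5: [45, 36, 5, 3, 5]
Insert 20: [45, 36, 20, 3, 5, 5]

Final heap: [45, 36, 20, 3, 5, 5]


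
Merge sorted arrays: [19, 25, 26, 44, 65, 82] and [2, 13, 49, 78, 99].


Take 2 from B
Take 13 from B
Take 19 from A
Take 25 from A
Take 26 from A
Take 44 from A
Take 49 from B
Take 65 from A
Take 78 from B
Take 82 from A

Merged: [2, 13, 19, 25, 26, 44, 49, 65, 78, 82, 99]


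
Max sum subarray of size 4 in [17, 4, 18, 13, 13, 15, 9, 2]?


[0:4]: 52
[1:5]: 48
[2:6]: 59
[3:7]: 50
[4:8]: 39

Max: 59 at [2:6]


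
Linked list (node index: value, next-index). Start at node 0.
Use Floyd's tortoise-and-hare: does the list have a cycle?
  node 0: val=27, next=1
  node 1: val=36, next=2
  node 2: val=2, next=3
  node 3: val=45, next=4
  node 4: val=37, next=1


Floyd's tortoise (slow, +1) and hare (fast, +2):
  init: slow=0, fast=0
  step 1: slow=1, fast=2
  step 2: slow=2, fast=4
  step 3: slow=3, fast=2
  step 4: slow=4, fast=4
  slow == fast at node 4: cycle detected

Cycle: yes


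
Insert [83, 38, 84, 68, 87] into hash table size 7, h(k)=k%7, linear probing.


Insert 83: h=6 -> slot 6
Insert 38: h=3 -> slot 3
Insert 84: h=0 -> slot 0
Insert 68: h=5 -> slot 5
Insert 87: h=3, 1 probes -> slot 4

Table: [84, None, None, 38, 87, 68, 83]


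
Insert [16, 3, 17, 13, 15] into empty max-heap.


Insert 16: [16]
Insert 3: [16, 3]
Insert 17: [17, 3, 16]
Insert 13: [17, 13, 16, 3]
Insert 15: [17, 15, 16, 3, 13]

Final heap: [17, 15, 16, 3, 13]


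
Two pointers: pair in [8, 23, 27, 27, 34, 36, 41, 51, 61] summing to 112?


lo=0(8)+hi=8(61)=69
lo=1(23)+hi=8(61)=84
lo=2(27)+hi=8(61)=88
lo=3(27)+hi=8(61)=88
lo=4(34)+hi=8(61)=95
lo=5(36)+hi=8(61)=97
lo=6(41)+hi=8(61)=102
lo=7(51)+hi=8(61)=112

Yes: 51+61=112


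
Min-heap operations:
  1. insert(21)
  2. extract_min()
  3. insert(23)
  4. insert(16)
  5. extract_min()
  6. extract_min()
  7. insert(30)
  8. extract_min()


insert(21) -> [21]
extract_min()->21, []
insert(23) -> [23]
insert(16) -> [16, 23]
extract_min()->16, [23]
extract_min()->23, []
insert(30) -> [30]
extract_min()->30, []

Final heap: []


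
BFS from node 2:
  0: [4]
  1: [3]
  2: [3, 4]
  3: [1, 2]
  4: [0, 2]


Visit 2, enqueue [3, 4]
Visit 3, enqueue [1]
Visit 4, enqueue [0]
Visit 1, enqueue []
Visit 0, enqueue []

BFS order: [2, 3, 4, 1, 0]


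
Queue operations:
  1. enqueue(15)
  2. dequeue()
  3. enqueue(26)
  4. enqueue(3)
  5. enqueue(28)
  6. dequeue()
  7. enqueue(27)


enqueue(15) -> [15]
dequeue()->15, []
enqueue(26) -> [26]
enqueue(3) -> [26, 3]
enqueue(28) -> [26, 3, 28]
dequeue()->26, [3, 28]
enqueue(27) -> [3, 28, 27]

Final queue: [3, 28, 27]


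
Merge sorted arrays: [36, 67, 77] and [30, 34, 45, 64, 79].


Take 30 from B
Take 34 from B
Take 36 from A
Take 45 from B
Take 64 from B
Take 67 from A
Take 77 from A

Merged: [30, 34, 36, 45, 64, 67, 77, 79]


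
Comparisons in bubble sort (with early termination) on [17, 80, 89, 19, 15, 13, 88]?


Algorithm: bubble sort (with early termination)
Input: [17, 80, 89, 19, 15, 13, 88]
Sorted: [13, 15, 17, 19, 80, 88, 89]

21


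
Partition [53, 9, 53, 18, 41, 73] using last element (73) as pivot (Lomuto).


Pivot: 73
  53 <= 73: advance i (no swap)
  9 <= 73: advance i (no swap)
  53 <= 73: advance i (no swap)
  18 <= 73: advance i (no swap)
  41 <= 73: advance i (no swap)
Place pivot at 5: [53, 9, 53, 18, 41, 73]

Partitioned: [53, 9, 53, 18, 41, 73]


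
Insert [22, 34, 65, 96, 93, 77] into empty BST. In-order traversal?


Insert 22: root
Insert 34: R from 22
Insert 65: R from 22 -> R from 34
Insert 96: R from 22 -> R from 34 -> R from 65
Insert 93: R from 22 -> R from 34 -> R from 65 -> L from 96
Insert 77: R from 22 -> R from 34 -> R from 65 -> L from 96 -> L from 93

In-order: [22, 34, 65, 77, 93, 96]


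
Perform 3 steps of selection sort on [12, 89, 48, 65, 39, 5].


Initial: [12, 89, 48, 65, 39, 5]
Step 1: min=5 at 5
  Swap: [5, 89, 48, 65, 39, 12]
Step 2: min=12 at 5
  Swap: [5, 12, 48, 65, 39, 89]
Step 3: min=39 at 4
  Swap: [5, 12, 39, 65, 48, 89]

After 3 steps: [5, 12, 39, 65, 48, 89]


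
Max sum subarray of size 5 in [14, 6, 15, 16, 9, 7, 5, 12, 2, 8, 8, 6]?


[0:5]: 60
[1:6]: 53
[2:7]: 52
[3:8]: 49
[4:9]: 35
[5:10]: 34
[6:11]: 35
[7:12]: 36

Max: 60 at [0:5]


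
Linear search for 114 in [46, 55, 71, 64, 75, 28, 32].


i=0: 46!=114
i=1: 55!=114
i=2: 71!=114
i=3: 64!=114
i=4: 75!=114
i=5: 28!=114
i=6: 32!=114

Not found, 7 comps


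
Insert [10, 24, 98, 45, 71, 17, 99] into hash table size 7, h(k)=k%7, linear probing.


Insert 10: h=3 -> slot 3
Insert 24: h=3, 1 probes -> slot 4
Insert 98: h=0 -> slot 0
Insert 45: h=3, 2 probes -> slot 5
Insert 71: h=1 -> slot 1
Insert 17: h=3, 3 probes -> slot 6
Insert 99: h=1, 1 probes -> slot 2

Table: [98, 71, 99, 10, 24, 45, 17]


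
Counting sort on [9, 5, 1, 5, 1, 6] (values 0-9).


Input: [9, 5, 1, 5, 1, 6]
Counts: [0, 2, 0, 0, 0, 2, 1, 0, 0, 1]

Sorted: [1, 1, 5, 5, 6, 9]


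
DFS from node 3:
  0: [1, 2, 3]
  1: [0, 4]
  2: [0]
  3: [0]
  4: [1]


Visit 3, push [0]
Visit 0, push [2, 1]
Visit 1, push [4]
Visit 4, push []
Visit 2, push []

DFS order: [3, 0, 1, 4, 2]


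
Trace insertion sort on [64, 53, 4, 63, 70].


Initial: [64, 53, 4, 63, 70]
Insert 53: [53, 64, 4, 63, 70]
Insert 4: [4, 53, 64, 63, 70]
Insert 63: [4, 53, 63, 64, 70]
Insert 70: [4, 53, 63, 64, 70]

Sorted: [4, 53, 63, 64, 70]


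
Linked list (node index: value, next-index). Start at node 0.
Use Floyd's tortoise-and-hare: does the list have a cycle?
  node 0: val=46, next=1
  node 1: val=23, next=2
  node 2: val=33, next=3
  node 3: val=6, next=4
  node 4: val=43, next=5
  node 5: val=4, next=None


Floyd's tortoise (slow, +1) and hare (fast, +2):
  init: slow=0, fast=0
  step 1: slow=1, fast=2
  step 2: slow=2, fast=4
  step 3: fast 4->5->None, no cycle

Cycle: no


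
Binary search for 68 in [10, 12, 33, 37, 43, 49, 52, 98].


Step 1: lo=0, hi=7, mid=3, val=37
Step 2: lo=4, hi=7, mid=5, val=49
Step 3: lo=6, hi=7, mid=6, val=52
Step 4: lo=7, hi=7, mid=7, val=98

Not found


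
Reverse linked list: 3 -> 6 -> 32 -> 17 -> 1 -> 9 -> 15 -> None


Step 1: curr=3, set curr.next=prev(None) | reversed so far: 3
Step 2: curr=6, set curr.next=prev(3) | reversed so far: 6 -> 3
Step 3: curr=32, set curr.next=prev(6) | reversed so far: 32 -> 6 -> 3
Step 4: curr=17, set curr.next=prev(32) | reversed so far: 17 -> 32 -> 6 -> 3
Step 5: curr=1, set curr.next=prev(17) | reversed so far: 1 -> 17 -> 32 -> 6 -> 3
Step 6: curr=9, set curr.next=prev(1) | reversed so far: 9 -> 1 -> 17 -> 32 -> 6 -> 3
Step 7: curr=15, set curr.next=prev(9) | reversed so far: 15 -> 9 -> 1 -> 17 -> 32 -> 6 -> 3

15 -> 9 -> 1 -> 17 -> 32 -> 6 -> 3 -> None


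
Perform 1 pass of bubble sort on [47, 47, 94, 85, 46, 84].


Initial: [47, 47, 94, 85, 46, 84]
Pass 1: [47, 47, 85, 46, 84, 94] (3 swaps)

After 1 pass: [47, 47, 85, 46, 84, 94]


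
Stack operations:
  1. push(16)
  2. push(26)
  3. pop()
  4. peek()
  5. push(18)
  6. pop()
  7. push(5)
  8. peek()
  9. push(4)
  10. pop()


push(16) -> [16]
push(26) -> [16, 26]
pop()->26, [16]
peek()->16
push(18) -> [16, 18]
pop()->18, [16]
push(5) -> [16, 5]
peek()->5
push(4) -> [16, 5, 4]
pop()->4, [16, 5]

Final stack: [16, 5]


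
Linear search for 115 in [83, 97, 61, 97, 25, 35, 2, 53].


i=0: 83!=115
i=1: 97!=115
i=2: 61!=115
i=3: 97!=115
i=4: 25!=115
i=5: 35!=115
i=6: 2!=115
i=7: 53!=115

Not found, 8 comps


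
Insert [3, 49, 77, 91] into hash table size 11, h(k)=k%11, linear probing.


Insert 3: h=3 -> slot 3
Insert 49: h=5 -> slot 5
Insert 77: h=0 -> slot 0
Insert 91: h=3, 1 probes -> slot 4

Table: [77, None, None, 3, 91, 49, None, None, None, None, None]


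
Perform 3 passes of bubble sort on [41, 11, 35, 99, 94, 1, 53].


Initial: [41, 11, 35, 99, 94, 1, 53]
Pass 1: [11, 35, 41, 94, 1, 53, 99] (5 swaps)
Pass 2: [11, 35, 41, 1, 53, 94, 99] (2 swaps)
Pass 3: [11, 35, 1, 41, 53, 94, 99] (1 swaps)

After 3 passes: [11, 35, 1, 41, 53, 94, 99]


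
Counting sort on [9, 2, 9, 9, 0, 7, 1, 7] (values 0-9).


Input: [9, 2, 9, 9, 0, 7, 1, 7]
Counts: [1, 1, 1, 0, 0, 0, 0, 2, 0, 3]

Sorted: [0, 1, 2, 7, 7, 9, 9, 9]


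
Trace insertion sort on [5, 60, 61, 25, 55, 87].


Initial: [5, 60, 61, 25, 55, 87]
Insert 60: [5, 60, 61, 25, 55, 87]
Insert 61: [5, 60, 61, 25, 55, 87]
Insert 25: [5, 25, 60, 61, 55, 87]
Insert 55: [5, 25, 55, 60, 61, 87]
Insert 87: [5, 25, 55, 60, 61, 87]

Sorted: [5, 25, 55, 60, 61, 87]


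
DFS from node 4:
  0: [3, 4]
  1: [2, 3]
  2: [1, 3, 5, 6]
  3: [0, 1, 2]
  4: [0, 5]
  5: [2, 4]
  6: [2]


Visit 4, push [5, 0]
Visit 0, push [3]
Visit 3, push [2, 1]
Visit 1, push [2]
Visit 2, push [6, 5]
Visit 5, push []
Visit 6, push []

DFS order: [4, 0, 3, 1, 2, 5, 6]


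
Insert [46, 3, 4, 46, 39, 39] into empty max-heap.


Insert 46: [46]
Insert 3: [46, 3]
Insert 4: [46, 3, 4]
Insert 46: [46, 46, 4, 3]
Insert 39: [46, 46, 4, 3, 39]
Insert 39: [46, 46, 39, 3, 39, 4]

Final heap: [46, 46, 39, 3, 39, 4]


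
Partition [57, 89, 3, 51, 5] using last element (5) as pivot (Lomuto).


Pivot: 5
  3 <= 5: swap -> [3, 89, 57, 51, 5]
Place pivot at 1: [3, 5, 57, 51, 89]

Partitioned: [3, 5, 57, 51, 89]


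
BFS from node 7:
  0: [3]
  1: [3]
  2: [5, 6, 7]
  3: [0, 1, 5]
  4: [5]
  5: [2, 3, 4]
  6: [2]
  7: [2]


Visit 7, enqueue [2]
Visit 2, enqueue [5, 6]
Visit 5, enqueue [3, 4]
Visit 6, enqueue []
Visit 3, enqueue [0, 1]
Visit 4, enqueue []
Visit 0, enqueue []
Visit 1, enqueue []

BFS order: [7, 2, 5, 6, 3, 4, 0, 1]


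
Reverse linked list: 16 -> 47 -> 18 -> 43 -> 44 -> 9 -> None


Step 1: curr=16, set curr.next=prev(None) | reversed so far: 16
Step 2: curr=47, set curr.next=prev(16) | reversed so far: 47 -> 16
Step 3: curr=18, set curr.next=prev(47) | reversed so far: 18 -> 47 -> 16
Step 4: curr=43, set curr.next=prev(18) | reversed so far: 43 -> 18 -> 47 -> 16
Step 5: curr=44, set curr.next=prev(43) | reversed so far: 44 -> 43 -> 18 -> 47 -> 16
Step 6: curr=9, set curr.next=prev(44) | reversed so far: 9 -> 44 -> 43 -> 18 -> 47 -> 16

9 -> 44 -> 43 -> 18 -> 47 -> 16 -> None


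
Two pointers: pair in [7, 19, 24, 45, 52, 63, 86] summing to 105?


lo=0(7)+hi=6(86)=93
lo=1(19)+hi=6(86)=105

Yes: 19+86=105


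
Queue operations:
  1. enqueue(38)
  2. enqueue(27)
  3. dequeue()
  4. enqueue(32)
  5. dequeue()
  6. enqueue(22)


enqueue(38) -> [38]
enqueue(27) -> [38, 27]
dequeue()->38, [27]
enqueue(32) -> [27, 32]
dequeue()->27, [32]
enqueue(22) -> [32, 22]

Final queue: [32, 22]


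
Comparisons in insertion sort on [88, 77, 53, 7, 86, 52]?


Algorithm: insertion sort
Input: [88, 77, 53, 7, 86, 52]
Sorted: [7, 52, 53, 77, 86, 88]

13


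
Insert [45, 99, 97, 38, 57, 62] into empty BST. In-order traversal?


Insert 45: root
Insert 99: R from 45
Insert 97: R from 45 -> L from 99
Insert 38: L from 45
Insert 57: R from 45 -> L from 99 -> L from 97
Insert 62: R from 45 -> L from 99 -> L from 97 -> R from 57

In-order: [38, 45, 57, 62, 97, 99]


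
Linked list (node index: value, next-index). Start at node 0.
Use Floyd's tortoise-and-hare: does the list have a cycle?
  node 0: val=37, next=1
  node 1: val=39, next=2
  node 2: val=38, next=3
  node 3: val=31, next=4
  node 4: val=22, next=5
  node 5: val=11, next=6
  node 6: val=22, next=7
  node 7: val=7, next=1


Floyd's tortoise (slow, +1) and hare (fast, +2):
  init: slow=0, fast=0
  step 1: slow=1, fast=2
  step 2: slow=2, fast=4
  step 3: slow=3, fast=6
  step 4: slow=4, fast=1
  step 5: slow=5, fast=3
  step 6: slow=6, fast=5
  step 7: slow=7, fast=7
  slow == fast at node 7: cycle detected

Cycle: yes


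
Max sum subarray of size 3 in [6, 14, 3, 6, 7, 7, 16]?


[0:3]: 23
[1:4]: 23
[2:5]: 16
[3:6]: 20
[4:7]: 30

Max: 30 at [4:7]


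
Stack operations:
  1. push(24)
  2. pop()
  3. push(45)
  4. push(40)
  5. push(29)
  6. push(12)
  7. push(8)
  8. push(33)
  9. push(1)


push(24) -> [24]
pop()->24, []
push(45) -> [45]
push(40) -> [45, 40]
push(29) -> [45, 40, 29]
push(12) -> [45, 40, 29, 12]
push(8) -> [45, 40, 29, 12, 8]
push(33) -> [45, 40, 29, 12, 8, 33]
push(1) -> [45, 40, 29, 12, 8, 33, 1]

Final stack: [45, 40, 29, 12, 8, 33, 1]


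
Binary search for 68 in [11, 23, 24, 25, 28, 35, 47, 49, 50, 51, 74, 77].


Step 1: lo=0, hi=11, mid=5, val=35
Step 2: lo=6, hi=11, mid=8, val=50
Step 3: lo=9, hi=11, mid=10, val=74
Step 4: lo=9, hi=9, mid=9, val=51

Not found


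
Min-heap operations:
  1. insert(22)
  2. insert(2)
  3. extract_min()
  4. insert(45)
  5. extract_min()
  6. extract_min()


insert(22) -> [22]
insert(2) -> [2, 22]
extract_min()->2, [22]
insert(45) -> [22, 45]
extract_min()->22, [45]
extract_min()->45, []

Final heap: []


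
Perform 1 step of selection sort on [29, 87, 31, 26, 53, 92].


Initial: [29, 87, 31, 26, 53, 92]
Step 1: min=26 at 3
  Swap: [26, 87, 31, 29, 53, 92]

After 1 step: [26, 87, 31, 29, 53, 92]


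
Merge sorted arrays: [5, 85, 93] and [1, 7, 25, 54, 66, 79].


Take 1 from B
Take 5 from A
Take 7 from B
Take 25 from B
Take 54 from B
Take 66 from B
Take 79 from B

Merged: [1, 5, 7, 25, 54, 66, 79, 85, 93]


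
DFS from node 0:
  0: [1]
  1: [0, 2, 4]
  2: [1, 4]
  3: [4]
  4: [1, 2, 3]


Visit 0, push [1]
Visit 1, push [4, 2]
Visit 2, push [4]
Visit 4, push [3]
Visit 3, push []

DFS order: [0, 1, 2, 4, 3]


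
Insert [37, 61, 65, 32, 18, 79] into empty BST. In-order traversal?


Insert 37: root
Insert 61: R from 37
Insert 65: R from 37 -> R from 61
Insert 32: L from 37
Insert 18: L from 37 -> L from 32
Insert 79: R from 37 -> R from 61 -> R from 65

In-order: [18, 32, 37, 61, 65, 79]


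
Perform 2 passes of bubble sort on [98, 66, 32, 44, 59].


Initial: [98, 66, 32, 44, 59]
Pass 1: [66, 32, 44, 59, 98] (4 swaps)
Pass 2: [32, 44, 59, 66, 98] (3 swaps)

After 2 passes: [32, 44, 59, 66, 98]


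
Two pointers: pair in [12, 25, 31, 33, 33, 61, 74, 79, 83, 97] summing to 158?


lo=0(12)+hi=9(97)=109
lo=1(25)+hi=9(97)=122
lo=2(31)+hi=9(97)=128
lo=3(33)+hi=9(97)=130
lo=4(33)+hi=9(97)=130
lo=5(61)+hi=9(97)=158

Yes: 61+97=158


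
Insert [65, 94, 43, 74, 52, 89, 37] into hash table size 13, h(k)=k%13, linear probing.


Insert 65: h=0 -> slot 0
Insert 94: h=3 -> slot 3
Insert 43: h=4 -> slot 4
Insert 74: h=9 -> slot 9
Insert 52: h=0, 1 probes -> slot 1
Insert 89: h=11 -> slot 11
Insert 37: h=11, 1 probes -> slot 12

Table: [65, 52, None, 94, 43, None, None, None, None, 74, None, 89, 37]


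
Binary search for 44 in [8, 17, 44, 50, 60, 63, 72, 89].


Step 1: lo=0, hi=7, mid=3, val=50
Step 2: lo=0, hi=2, mid=1, val=17
Step 3: lo=2, hi=2, mid=2, val=44

Found at index 2


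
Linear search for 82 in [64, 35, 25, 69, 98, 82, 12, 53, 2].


i=0: 64!=82
i=1: 35!=82
i=2: 25!=82
i=3: 69!=82
i=4: 98!=82
i=5: 82==82 found!

Found at 5, 6 comps


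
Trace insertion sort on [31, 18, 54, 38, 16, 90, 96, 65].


Initial: [31, 18, 54, 38, 16, 90, 96, 65]
Insert 18: [18, 31, 54, 38, 16, 90, 96, 65]
Insert 54: [18, 31, 54, 38, 16, 90, 96, 65]
Insert 38: [18, 31, 38, 54, 16, 90, 96, 65]
Insert 16: [16, 18, 31, 38, 54, 90, 96, 65]
Insert 90: [16, 18, 31, 38, 54, 90, 96, 65]
Insert 96: [16, 18, 31, 38, 54, 90, 96, 65]
Insert 65: [16, 18, 31, 38, 54, 65, 90, 96]

Sorted: [16, 18, 31, 38, 54, 65, 90, 96]


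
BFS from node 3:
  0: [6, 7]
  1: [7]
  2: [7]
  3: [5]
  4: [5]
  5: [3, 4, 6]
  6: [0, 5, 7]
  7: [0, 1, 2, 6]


Visit 3, enqueue [5]
Visit 5, enqueue [4, 6]
Visit 4, enqueue []
Visit 6, enqueue [0, 7]
Visit 0, enqueue []
Visit 7, enqueue [1, 2]
Visit 1, enqueue []
Visit 2, enqueue []

BFS order: [3, 5, 4, 6, 0, 7, 1, 2]


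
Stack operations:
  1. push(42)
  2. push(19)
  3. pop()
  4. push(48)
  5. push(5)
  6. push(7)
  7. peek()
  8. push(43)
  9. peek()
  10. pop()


push(42) -> [42]
push(19) -> [42, 19]
pop()->19, [42]
push(48) -> [42, 48]
push(5) -> [42, 48, 5]
push(7) -> [42, 48, 5, 7]
peek()->7
push(43) -> [42, 48, 5, 7, 43]
peek()->43
pop()->43, [42, 48, 5, 7]

Final stack: [42, 48, 5, 7]


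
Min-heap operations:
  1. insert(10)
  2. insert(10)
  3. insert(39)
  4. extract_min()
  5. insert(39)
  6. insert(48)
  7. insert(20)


insert(10) -> [10]
insert(10) -> [10, 10]
insert(39) -> [10, 10, 39]
extract_min()->10, [10, 39]
insert(39) -> [10, 39, 39]
insert(48) -> [10, 39, 39, 48]
insert(20) -> [10, 20, 39, 48, 39]

Final heap: [10, 20, 39, 48, 39]


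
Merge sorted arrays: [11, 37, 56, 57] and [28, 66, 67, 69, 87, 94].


Take 11 from A
Take 28 from B
Take 37 from A
Take 56 from A
Take 57 from A

Merged: [11, 28, 37, 56, 57, 66, 67, 69, 87, 94]


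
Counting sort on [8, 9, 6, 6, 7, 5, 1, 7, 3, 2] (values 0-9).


Input: [8, 9, 6, 6, 7, 5, 1, 7, 3, 2]
Counts: [0, 1, 1, 1, 0, 1, 2, 2, 1, 1]

Sorted: [1, 2, 3, 5, 6, 6, 7, 7, 8, 9]


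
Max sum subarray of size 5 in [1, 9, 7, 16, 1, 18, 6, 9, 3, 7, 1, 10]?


[0:5]: 34
[1:6]: 51
[2:7]: 48
[3:8]: 50
[4:9]: 37
[5:10]: 43
[6:11]: 26
[7:12]: 30

Max: 51 at [1:6]


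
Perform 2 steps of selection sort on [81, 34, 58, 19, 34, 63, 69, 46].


Initial: [81, 34, 58, 19, 34, 63, 69, 46]
Step 1: min=19 at 3
  Swap: [19, 34, 58, 81, 34, 63, 69, 46]
Step 2: min=34 at 1
  Swap: [19, 34, 58, 81, 34, 63, 69, 46]

After 2 steps: [19, 34, 58, 81, 34, 63, 69, 46]


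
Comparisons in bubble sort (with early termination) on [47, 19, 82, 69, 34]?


Algorithm: bubble sort (with early termination)
Input: [47, 19, 82, 69, 34]
Sorted: [19, 34, 47, 69, 82]

10


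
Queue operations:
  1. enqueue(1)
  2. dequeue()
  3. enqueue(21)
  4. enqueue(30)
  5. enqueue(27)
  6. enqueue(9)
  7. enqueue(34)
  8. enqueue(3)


enqueue(1) -> [1]
dequeue()->1, []
enqueue(21) -> [21]
enqueue(30) -> [21, 30]
enqueue(27) -> [21, 30, 27]
enqueue(9) -> [21, 30, 27, 9]
enqueue(34) -> [21, 30, 27, 9, 34]
enqueue(3) -> [21, 30, 27, 9, 34, 3]

Final queue: [21, 30, 27, 9, 34, 3]


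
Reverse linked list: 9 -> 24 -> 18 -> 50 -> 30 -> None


Step 1: curr=9, set curr.next=prev(None) | reversed so far: 9
Step 2: curr=24, set curr.next=prev(9) | reversed so far: 24 -> 9
Step 3: curr=18, set curr.next=prev(24) | reversed so far: 18 -> 24 -> 9
Step 4: curr=50, set curr.next=prev(18) | reversed so far: 50 -> 18 -> 24 -> 9
Step 5: curr=30, set curr.next=prev(50) | reversed so far: 30 -> 50 -> 18 -> 24 -> 9

30 -> 50 -> 18 -> 24 -> 9 -> None


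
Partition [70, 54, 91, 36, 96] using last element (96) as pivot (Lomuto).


Pivot: 96
  70 <= 96: advance i (no swap)
  54 <= 96: advance i (no swap)
  91 <= 96: advance i (no swap)
  36 <= 96: advance i (no swap)
Place pivot at 4: [70, 54, 91, 36, 96]

Partitioned: [70, 54, 91, 36, 96]


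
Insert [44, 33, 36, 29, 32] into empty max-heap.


Insert 44: [44]
Insert 33: [44, 33]
Insert 36: [44, 33, 36]
Insert 29: [44, 33, 36, 29]
Insert 32: [44, 33, 36, 29, 32]

Final heap: [44, 33, 36, 29, 32]


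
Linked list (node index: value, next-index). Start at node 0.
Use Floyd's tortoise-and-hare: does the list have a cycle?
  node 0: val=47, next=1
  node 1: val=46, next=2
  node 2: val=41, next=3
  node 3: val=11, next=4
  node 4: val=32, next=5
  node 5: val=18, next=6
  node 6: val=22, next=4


Floyd's tortoise (slow, +1) and hare (fast, +2):
  init: slow=0, fast=0
  step 1: slow=1, fast=2
  step 2: slow=2, fast=4
  step 3: slow=3, fast=6
  step 4: slow=4, fast=5
  step 5: slow=5, fast=4
  step 6: slow=6, fast=6
  slow == fast at node 6: cycle detected

Cycle: yes


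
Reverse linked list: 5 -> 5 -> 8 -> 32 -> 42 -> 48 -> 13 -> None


Step 1: curr=5, set curr.next=prev(None) | reversed so far: 5
Step 2: curr=5, set curr.next=prev(5) | reversed so far: 5 -> 5
Step 3: curr=8, set curr.next=prev(5) | reversed so far: 8 -> 5 -> 5
Step 4: curr=32, set curr.next=prev(8) | reversed so far: 32 -> 8 -> 5 -> 5
Step 5: curr=42, set curr.next=prev(32) | reversed so far: 42 -> 32 -> 8 -> 5 -> 5
Step 6: curr=48, set curr.next=prev(42) | reversed so far: 48 -> 42 -> 32 -> 8 -> 5 -> 5
Step 7: curr=13, set curr.next=prev(48) | reversed so far: 13 -> 48 -> 42 -> 32 -> 8 -> 5 -> 5

13 -> 48 -> 42 -> 32 -> 8 -> 5 -> 5 -> None


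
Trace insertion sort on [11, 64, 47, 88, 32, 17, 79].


Initial: [11, 64, 47, 88, 32, 17, 79]
Insert 64: [11, 64, 47, 88, 32, 17, 79]
Insert 47: [11, 47, 64, 88, 32, 17, 79]
Insert 88: [11, 47, 64, 88, 32, 17, 79]
Insert 32: [11, 32, 47, 64, 88, 17, 79]
Insert 17: [11, 17, 32, 47, 64, 88, 79]
Insert 79: [11, 17, 32, 47, 64, 79, 88]

Sorted: [11, 17, 32, 47, 64, 79, 88]


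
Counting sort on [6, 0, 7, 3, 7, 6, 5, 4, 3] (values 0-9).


Input: [6, 0, 7, 3, 7, 6, 5, 4, 3]
Counts: [1, 0, 0, 2, 1, 1, 2, 2, 0, 0]

Sorted: [0, 3, 3, 4, 5, 6, 6, 7, 7]


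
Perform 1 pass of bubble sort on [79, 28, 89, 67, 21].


Initial: [79, 28, 89, 67, 21]
Pass 1: [28, 79, 67, 21, 89] (3 swaps)

After 1 pass: [28, 79, 67, 21, 89]


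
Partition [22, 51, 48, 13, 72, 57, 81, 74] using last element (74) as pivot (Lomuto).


Pivot: 74
  22 <= 74: advance i (no swap)
  51 <= 74: advance i (no swap)
  48 <= 74: advance i (no swap)
  13 <= 74: advance i (no swap)
  72 <= 74: advance i (no swap)
  57 <= 74: advance i (no swap)
Place pivot at 6: [22, 51, 48, 13, 72, 57, 74, 81]

Partitioned: [22, 51, 48, 13, 72, 57, 74, 81]


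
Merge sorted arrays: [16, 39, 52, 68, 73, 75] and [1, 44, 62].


Take 1 from B
Take 16 from A
Take 39 from A
Take 44 from B
Take 52 from A
Take 62 from B

Merged: [1, 16, 39, 44, 52, 62, 68, 73, 75]


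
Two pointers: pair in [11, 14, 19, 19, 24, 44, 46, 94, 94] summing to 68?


lo=0(11)+hi=8(94)=105
lo=0(11)+hi=7(94)=105
lo=0(11)+hi=6(46)=57
lo=1(14)+hi=6(46)=60
lo=2(19)+hi=6(46)=65
lo=3(19)+hi=6(46)=65
lo=4(24)+hi=6(46)=70
lo=4(24)+hi=5(44)=68

Yes: 24+44=68


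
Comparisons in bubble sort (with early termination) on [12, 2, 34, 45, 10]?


Algorithm: bubble sort (with early termination)
Input: [12, 2, 34, 45, 10]
Sorted: [2, 10, 12, 34, 45]

10


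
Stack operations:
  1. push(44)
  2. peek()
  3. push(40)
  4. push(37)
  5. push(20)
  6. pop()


push(44) -> [44]
peek()->44
push(40) -> [44, 40]
push(37) -> [44, 40, 37]
push(20) -> [44, 40, 37, 20]
pop()->20, [44, 40, 37]

Final stack: [44, 40, 37]


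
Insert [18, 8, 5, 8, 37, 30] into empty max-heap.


Insert 18: [18]
Insert 8: [18, 8]
Insert 5: [18, 8, 5]
Insert 8: [18, 8, 5, 8]
Insert 37: [37, 18, 5, 8, 8]
Insert 30: [37, 18, 30, 8, 8, 5]

Final heap: [37, 18, 30, 8, 8, 5]


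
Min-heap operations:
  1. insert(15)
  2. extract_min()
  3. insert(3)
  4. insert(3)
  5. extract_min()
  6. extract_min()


insert(15) -> [15]
extract_min()->15, []
insert(3) -> [3]
insert(3) -> [3, 3]
extract_min()->3, [3]
extract_min()->3, []

Final heap: []


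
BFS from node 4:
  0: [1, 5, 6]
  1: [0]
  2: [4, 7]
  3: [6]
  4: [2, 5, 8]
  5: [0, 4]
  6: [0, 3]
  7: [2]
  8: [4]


Visit 4, enqueue [2, 5, 8]
Visit 2, enqueue [7]
Visit 5, enqueue [0]
Visit 8, enqueue []
Visit 7, enqueue []
Visit 0, enqueue [1, 6]
Visit 1, enqueue []
Visit 6, enqueue [3]
Visit 3, enqueue []

BFS order: [4, 2, 5, 8, 7, 0, 1, 6, 3]


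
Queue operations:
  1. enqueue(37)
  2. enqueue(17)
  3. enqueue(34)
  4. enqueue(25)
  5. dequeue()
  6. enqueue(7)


enqueue(37) -> [37]
enqueue(17) -> [37, 17]
enqueue(34) -> [37, 17, 34]
enqueue(25) -> [37, 17, 34, 25]
dequeue()->37, [17, 34, 25]
enqueue(7) -> [17, 34, 25, 7]

Final queue: [17, 34, 25, 7]


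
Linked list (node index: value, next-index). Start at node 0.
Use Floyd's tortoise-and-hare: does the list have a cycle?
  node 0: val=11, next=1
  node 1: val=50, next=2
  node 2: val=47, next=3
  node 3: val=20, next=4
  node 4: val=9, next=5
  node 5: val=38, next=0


Floyd's tortoise (slow, +1) and hare (fast, +2):
  init: slow=0, fast=0
  step 1: slow=1, fast=2
  step 2: slow=2, fast=4
  step 3: slow=3, fast=0
  step 4: slow=4, fast=2
  step 5: slow=5, fast=4
  step 6: slow=0, fast=0
  slow == fast at node 0: cycle detected

Cycle: yes


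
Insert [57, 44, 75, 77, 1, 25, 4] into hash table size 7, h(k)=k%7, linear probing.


Insert 57: h=1 -> slot 1
Insert 44: h=2 -> slot 2
Insert 75: h=5 -> slot 5
Insert 77: h=0 -> slot 0
Insert 1: h=1, 2 probes -> slot 3
Insert 25: h=4 -> slot 4
Insert 4: h=4, 2 probes -> slot 6

Table: [77, 57, 44, 1, 25, 75, 4]


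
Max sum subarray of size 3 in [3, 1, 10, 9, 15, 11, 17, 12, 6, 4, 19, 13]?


[0:3]: 14
[1:4]: 20
[2:5]: 34
[3:6]: 35
[4:7]: 43
[5:8]: 40
[6:9]: 35
[7:10]: 22
[8:11]: 29
[9:12]: 36

Max: 43 at [4:7]


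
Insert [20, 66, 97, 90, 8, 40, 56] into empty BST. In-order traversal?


Insert 20: root
Insert 66: R from 20
Insert 97: R from 20 -> R from 66
Insert 90: R from 20 -> R from 66 -> L from 97
Insert 8: L from 20
Insert 40: R from 20 -> L from 66
Insert 56: R from 20 -> L from 66 -> R from 40

In-order: [8, 20, 40, 56, 66, 90, 97]


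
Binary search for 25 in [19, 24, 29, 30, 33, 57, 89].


Step 1: lo=0, hi=6, mid=3, val=30
Step 2: lo=0, hi=2, mid=1, val=24
Step 3: lo=2, hi=2, mid=2, val=29

Not found


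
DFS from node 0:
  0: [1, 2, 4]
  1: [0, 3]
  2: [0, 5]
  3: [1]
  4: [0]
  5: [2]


Visit 0, push [4, 2, 1]
Visit 1, push [3]
Visit 3, push []
Visit 2, push [5]
Visit 5, push []
Visit 4, push []

DFS order: [0, 1, 3, 2, 5, 4]


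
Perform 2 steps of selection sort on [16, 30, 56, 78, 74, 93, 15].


Initial: [16, 30, 56, 78, 74, 93, 15]
Step 1: min=15 at 6
  Swap: [15, 30, 56, 78, 74, 93, 16]
Step 2: min=16 at 6
  Swap: [15, 16, 56, 78, 74, 93, 30]

After 2 steps: [15, 16, 56, 78, 74, 93, 30]


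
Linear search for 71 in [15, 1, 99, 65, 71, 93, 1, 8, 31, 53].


i=0: 15!=71
i=1: 1!=71
i=2: 99!=71
i=3: 65!=71
i=4: 71==71 found!

Found at 4, 5 comps


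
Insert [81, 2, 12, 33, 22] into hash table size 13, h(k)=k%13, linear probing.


Insert 81: h=3 -> slot 3
Insert 2: h=2 -> slot 2
Insert 12: h=12 -> slot 12
Insert 33: h=7 -> slot 7
Insert 22: h=9 -> slot 9

Table: [None, None, 2, 81, None, None, None, 33, None, 22, None, None, 12]


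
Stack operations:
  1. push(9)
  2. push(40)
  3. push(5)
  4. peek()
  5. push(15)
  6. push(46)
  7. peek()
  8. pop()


push(9) -> [9]
push(40) -> [9, 40]
push(5) -> [9, 40, 5]
peek()->5
push(15) -> [9, 40, 5, 15]
push(46) -> [9, 40, 5, 15, 46]
peek()->46
pop()->46, [9, 40, 5, 15]

Final stack: [9, 40, 5, 15]


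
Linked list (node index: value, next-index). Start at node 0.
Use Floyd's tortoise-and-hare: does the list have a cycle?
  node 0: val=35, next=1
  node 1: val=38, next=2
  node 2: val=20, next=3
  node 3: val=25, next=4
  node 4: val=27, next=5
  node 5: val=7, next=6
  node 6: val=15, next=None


Floyd's tortoise (slow, +1) and hare (fast, +2):
  init: slow=0, fast=0
  step 1: slow=1, fast=2
  step 2: slow=2, fast=4
  step 3: slow=3, fast=6
  step 4: fast -> None, no cycle

Cycle: no


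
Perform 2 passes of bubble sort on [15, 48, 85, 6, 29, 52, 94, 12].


Initial: [15, 48, 85, 6, 29, 52, 94, 12]
Pass 1: [15, 48, 6, 29, 52, 85, 12, 94] (4 swaps)
Pass 2: [15, 6, 29, 48, 52, 12, 85, 94] (3 swaps)

After 2 passes: [15, 6, 29, 48, 52, 12, 85, 94]


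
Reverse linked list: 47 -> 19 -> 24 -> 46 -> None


Step 1: curr=47, set curr.next=prev(None) | reversed so far: 47
Step 2: curr=19, set curr.next=prev(47) | reversed so far: 19 -> 47
Step 3: curr=24, set curr.next=prev(19) | reversed so far: 24 -> 19 -> 47
Step 4: curr=46, set curr.next=prev(24) | reversed so far: 46 -> 24 -> 19 -> 47

46 -> 24 -> 19 -> 47 -> None


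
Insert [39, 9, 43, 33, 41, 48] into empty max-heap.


Insert 39: [39]
Insert 9: [39, 9]
Insert 43: [43, 9, 39]
Insert 33: [43, 33, 39, 9]
Insert 41: [43, 41, 39, 9, 33]
Insert 48: [48, 41, 43, 9, 33, 39]

Final heap: [48, 41, 43, 9, 33, 39]


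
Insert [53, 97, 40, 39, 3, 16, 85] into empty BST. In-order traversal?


Insert 53: root
Insert 97: R from 53
Insert 40: L from 53
Insert 39: L from 53 -> L from 40
Insert 3: L from 53 -> L from 40 -> L from 39
Insert 16: L from 53 -> L from 40 -> L from 39 -> R from 3
Insert 85: R from 53 -> L from 97

In-order: [3, 16, 39, 40, 53, 85, 97]


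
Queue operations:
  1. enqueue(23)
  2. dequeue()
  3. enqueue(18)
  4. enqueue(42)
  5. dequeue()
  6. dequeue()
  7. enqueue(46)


enqueue(23) -> [23]
dequeue()->23, []
enqueue(18) -> [18]
enqueue(42) -> [18, 42]
dequeue()->18, [42]
dequeue()->42, []
enqueue(46) -> [46]

Final queue: [46]


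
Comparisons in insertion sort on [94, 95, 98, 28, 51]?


Algorithm: insertion sort
Input: [94, 95, 98, 28, 51]
Sorted: [28, 51, 94, 95, 98]

9


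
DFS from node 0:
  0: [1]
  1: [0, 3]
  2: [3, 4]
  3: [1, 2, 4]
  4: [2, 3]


Visit 0, push [1]
Visit 1, push [3]
Visit 3, push [4, 2]
Visit 2, push [4]
Visit 4, push []

DFS order: [0, 1, 3, 2, 4]


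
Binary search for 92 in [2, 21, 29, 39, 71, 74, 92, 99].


Step 1: lo=0, hi=7, mid=3, val=39
Step 2: lo=4, hi=7, mid=5, val=74
Step 3: lo=6, hi=7, mid=6, val=92

Found at index 6


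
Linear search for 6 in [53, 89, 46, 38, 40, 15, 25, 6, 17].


i=0: 53!=6
i=1: 89!=6
i=2: 46!=6
i=3: 38!=6
i=4: 40!=6
i=5: 15!=6
i=6: 25!=6
i=7: 6==6 found!

Found at 7, 8 comps


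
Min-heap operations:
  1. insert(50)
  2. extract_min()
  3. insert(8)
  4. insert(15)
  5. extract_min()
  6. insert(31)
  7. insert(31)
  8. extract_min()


insert(50) -> [50]
extract_min()->50, []
insert(8) -> [8]
insert(15) -> [8, 15]
extract_min()->8, [15]
insert(31) -> [15, 31]
insert(31) -> [15, 31, 31]
extract_min()->15, [31, 31]

Final heap: [31, 31]


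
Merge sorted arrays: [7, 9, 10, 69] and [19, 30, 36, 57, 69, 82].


Take 7 from A
Take 9 from A
Take 10 from A
Take 19 from B
Take 30 from B
Take 36 from B
Take 57 from B
Take 69 from A

Merged: [7, 9, 10, 19, 30, 36, 57, 69, 69, 82]


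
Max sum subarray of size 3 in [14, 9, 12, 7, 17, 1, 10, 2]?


[0:3]: 35
[1:4]: 28
[2:5]: 36
[3:6]: 25
[4:7]: 28
[5:8]: 13

Max: 36 at [2:5]


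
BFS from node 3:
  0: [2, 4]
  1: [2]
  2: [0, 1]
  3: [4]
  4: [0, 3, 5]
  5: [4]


Visit 3, enqueue [4]
Visit 4, enqueue [0, 5]
Visit 0, enqueue [2]
Visit 5, enqueue []
Visit 2, enqueue [1]
Visit 1, enqueue []

BFS order: [3, 4, 0, 5, 2, 1]


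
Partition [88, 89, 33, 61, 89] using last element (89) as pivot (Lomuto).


Pivot: 89
  88 <= 89: advance i (no swap)
  89 <= 89: advance i (no swap)
  33 <= 89: advance i (no swap)
  61 <= 89: advance i (no swap)
Place pivot at 4: [88, 89, 33, 61, 89]

Partitioned: [88, 89, 33, 61, 89]


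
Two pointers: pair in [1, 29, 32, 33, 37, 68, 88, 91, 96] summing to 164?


lo=0(1)+hi=8(96)=97
lo=1(29)+hi=8(96)=125
lo=2(32)+hi=8(96)=128
lo=3(33)+hi=8(96)=129
lo=4(37)+hi=8(96)=133
lo=5(68)+hi=8(96)=164

Yes: 68+96=164


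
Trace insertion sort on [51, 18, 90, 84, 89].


Initial: [51, 18, 90, 84, 89]
Insert 18: [18, 51, 90, 84, 89]
Insert 90: [18, 51, 90, 84, 89]
Insert 84: [18, 51, 84, 90, 89]
Insert 89: [18, 51, 84, 89, 90]

Sorted: [18, 51, 84, 89, 90]


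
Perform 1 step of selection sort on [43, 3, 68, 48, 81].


Initial: [43, 3, 68, 48, 81]
Step 1: min=3 at 1
  Swap: [3, 43, 68, 48, 81]

After 1 step: [3, 43, 68, 48, 81]


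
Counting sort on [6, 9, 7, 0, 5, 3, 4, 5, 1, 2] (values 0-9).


Input: [6, 9, 7, 0, 5, 3, 4, 5, 1, 2]
Counts: [1, 1, 1, 1, 1, 2, 1, 1, 0, 1]

Sorted: [0, 1, 2, 3, 4, 5, 5, 6, 7, 9]


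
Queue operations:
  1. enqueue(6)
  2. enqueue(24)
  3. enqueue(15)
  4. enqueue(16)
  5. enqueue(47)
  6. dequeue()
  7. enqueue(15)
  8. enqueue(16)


enqueue(6) -> [6]
enqueue(24) -> [6, 24]
enqueue(15) -> [6, 24, 15]
enqueue(16) -> [6, 24, 15, 16]
enqueue(47) -> [6, 24, 15, 16, 47]
dequeue()->6, [24, 15, 16, 47]
enqueue(15) -> [24, 15, 16, 47, 15]
enqueue(16) -> [24, 15, 16, 47, 15, 16]

Final queue: [24, 15, 16, 47, 15, 16]


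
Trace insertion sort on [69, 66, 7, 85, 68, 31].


Initial: [69, 66, 7, 85, 68, 31]
Insert 66: [66, 69, 7, 85, 68, 31]
Insert 7: [7, 66, 69, 85, 68, 31]
Insert 85: [7, 66, 69, 85, 68, 31]
Insert 68: [7, 66, 68, 69, 85, 31]
Insert 31: [7, 31, 66, 68, 69, 85]

Sorted: [7, 31, 66, 68, 69, 85]


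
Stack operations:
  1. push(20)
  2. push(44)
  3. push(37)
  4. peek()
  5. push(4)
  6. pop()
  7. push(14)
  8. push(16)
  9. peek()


push(20) -> [20]
push(44) -> [20, 44]
push(37) -> [20, 44, 37]
peek()->37
push(4) -> [20, 44, 37, 4]
pop()->4, [20, 44, 37]
push(14) -> [20, 44, 37, 14]
push(16) -> [20, 44, 37, 14, 16]
peek()->16

Final stack: [20, 44, 37, 14, 16]


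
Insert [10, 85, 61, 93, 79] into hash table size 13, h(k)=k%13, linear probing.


Insert 10: h=10 -> slot 10
Insert 85: h=7 -> slot 7
Insert 61: h=9 -> slot 9
Insert 93: h=2 -> slot 2
Insert 79: h=1 -> slot 1

Table: [None, 79, 93, None, None, None, None, 85, None, 61, 10, None, None]


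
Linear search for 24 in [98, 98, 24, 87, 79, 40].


i=0: 98!=24
i=1: 98!=24
i=2: 24==24 found!

Found at 2, 3 comps


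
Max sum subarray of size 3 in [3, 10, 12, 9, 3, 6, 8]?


[0:3]: 25
[1:4]: 31
[2:5]: 24
[3:6]: 18
[4:7]: 17

Max: 31 at [1:4]


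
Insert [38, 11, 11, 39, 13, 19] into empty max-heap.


Insert 38: [38]
Insert 11: [38, 11]
Insert 11: [38, 11, 11]
Insert 39: [39, 38, 11, 11]
Insert 13: [39, 38, 11, 11, 13]
Insert 19: [39, 38, 19, 11, 13, 11]

Final heap: [39, 38, 19, 11, 13, 11]


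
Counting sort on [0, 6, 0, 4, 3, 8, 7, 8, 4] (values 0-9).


Input: [0, 6, 0, 4, 3, 8, 7, 8, 4]
Counts: [2, 0, 0, 1, 2, 0, 1, 1, 2, 0]

Sorted: [0, 0, 3, 4, 4, 6, 7, 8, 8]


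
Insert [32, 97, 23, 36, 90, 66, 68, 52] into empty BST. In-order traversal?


Insert 32: root
Insert 97: R from 32
Insert 23: L from 32
Insert 36: R from 32 -> L from 97
Insert 90: R from 32 -> L from 97 -> R from 36
Insert 66: R from 32 -> L from 97 -> R from 36 -> L from 90
Insert 68: R from 32 -> L from 97 -> R from 36 -> L from 90 -> R from 66
Insert 52: R from 32 -> L from 97 -> R from 36 -> L from 90 -> L from 66

In-order: [23, 32, 36, 52, 66, 68, 90, 97]


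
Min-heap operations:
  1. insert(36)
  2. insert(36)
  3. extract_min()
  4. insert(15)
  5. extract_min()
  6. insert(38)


insert(36) -> [36]
insert(36) -> [36, 36]
extract_min()->36, [36]
insert(15) -> [15, 36]
extract_min()->15, [36]
insert(38) -> [36, 38]

Final heap: [36, 38]


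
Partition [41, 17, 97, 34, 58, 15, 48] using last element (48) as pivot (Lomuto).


Pivot: 48
  41 <= 48: advance i (no swap)
  17 <= 48: advance i (no swap)
  34 <= 48: swap -> [41, 17, 34, 97, 58, 15, 48]
  15 <= 48: swap -> [41, 17, 34, 15, 58, 97, 48]
Place pivot at 4: [41, 17, 34, 15, 48, 97, 58]

Partitioned: [41, 17, 34, 15, 48, 97, 58]


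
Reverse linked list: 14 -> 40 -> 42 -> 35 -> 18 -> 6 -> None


Step 1: curr=14, set curr.next=prev(None) | reversed so far: 14
Step 2: curr=40, set curr.next=prev(14) | reversed so far: 40 -> 14
Step 3: curr=42, set curr.next=prev(40) | reversed so far: 42 -> 40 -> 14
Step 4: curr=35, set curr.next=prev(42) | reversed so far: 35 -> 42 -> 40 -> 14
Step 5: curr=18, set curr.next=prev(35) | reversed so far: 18 -> 35 -> 42 -> 40 -> 14
Step 6: curr=6, set curr.next=prev(18) | reversed so far: 6 -> 18 -> 35 -> 42 -> 40 -> 14

6 -> 18 -> 35 -> 42 -> 40 -> 14 -> None


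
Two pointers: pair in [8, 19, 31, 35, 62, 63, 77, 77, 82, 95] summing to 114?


lo=0(8)+hi=9(95)=103
lo=1(19)+hi=9(95)=114

Yes: 19+95=114


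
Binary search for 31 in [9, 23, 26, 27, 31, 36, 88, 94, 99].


Step 1: lo=0, hi=8, mid=4, val=31

Found at index 4


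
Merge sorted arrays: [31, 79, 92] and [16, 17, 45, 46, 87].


Take 16 from B
Take 17 from B
Take 31 from A
Take 45 from B
Take 46 from B
Take 79 from A
Take 87 from B

Merged: [16, 17, 31, 45, 46, 79, 87, 92]


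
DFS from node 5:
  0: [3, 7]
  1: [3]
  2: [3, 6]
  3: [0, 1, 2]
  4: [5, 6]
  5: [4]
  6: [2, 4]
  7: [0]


Visit 5, push [4]
Visit 4, push [6]
Visit 6, push [2]
Visit 2, push [3]
Visit 3, push [1, 0]
Visit 0, push [7]
Visit 7, push []
Visit 1, push []

DFS order: [5, 4, 6, 2, 3, 0, 7, 1]


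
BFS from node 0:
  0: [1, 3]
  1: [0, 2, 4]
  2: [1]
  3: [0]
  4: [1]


Visit 0, enqueue [1, 3]
Visit 1, enqueue [2, 4]
Visit 3, enqueue []
Visit 2, enqueue []
Visit 4, enqueue []

BFS order: [0, 1, 3, 2, 4]


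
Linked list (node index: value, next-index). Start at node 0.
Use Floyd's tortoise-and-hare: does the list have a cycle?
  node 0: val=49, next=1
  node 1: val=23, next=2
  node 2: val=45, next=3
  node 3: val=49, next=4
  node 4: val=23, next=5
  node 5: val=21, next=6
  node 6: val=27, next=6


Floyd's tortoise (slow, +1) and hare (fast, +2):
  init: slow=0, fast=0
  step 1: slow=1, fast=2
  step 2: slow=2, fast=4
  step 3: slow=3, fast=6
  step 4: slow=4, fast=6
  step 5: slow=5, fast=6
  step 6: slow=6, fast=6
  slow == fast at node 6: cycle detected

Cycle: yes


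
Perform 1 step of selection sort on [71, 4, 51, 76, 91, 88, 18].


Initial: [71, 4, 51, 76, 91, 88, 18]
Step 1: min=4 at 1
  Swap: [4, 71, 51, 76, 91, 88, 18]

After 1 step: [4, 71, 51, 76, 91, 88, 18]


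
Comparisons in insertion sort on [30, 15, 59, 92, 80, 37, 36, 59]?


Algorithm: insertion sort
Input: [30, 15, 59, 92, 80, 37, 36, 59]
Sorted: [15, 30, 36, 37, 59, 59, 80, 92]

17


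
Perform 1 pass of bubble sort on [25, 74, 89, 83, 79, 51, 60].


Initial: [25, 74, 89, 83, 79, 51, 60]
Pass 1: [25, 74, 83, 79, 51, 60, 89] (4 swaps)

After 1 pass: [25, 74, 83, 79, 51, 60, 89]


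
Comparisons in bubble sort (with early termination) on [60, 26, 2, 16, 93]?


Algorithm: bubble sort (with early termination)
Input: [60, 26, 2, 16, 93]
Sorted: [2, 16, 26, 60, 93]

9


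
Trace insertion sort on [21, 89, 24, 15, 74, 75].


Initial: [21, 89, 24, 15, 74, 75]
Insert 89: [21, 89, 24, 15, 74, 75]
Insert 24: [21, 24, 89, 15, 74, 75]
Insert 15: [15, 21, 24, 89, 74, 75]
Insert 74: [15, 21, 24, 74, 89, 75]
Insert 75: [15, 21, 24, 74, 75, 89]

Sorted: [15, 21, 24, 74, 75, 89]
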